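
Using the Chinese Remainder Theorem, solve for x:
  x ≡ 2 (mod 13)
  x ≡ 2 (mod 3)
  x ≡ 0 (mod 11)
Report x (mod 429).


Moduli 13, 3, 11 are pairwise coprime; by CRT there is a unique solution modulo M = 13 · 3 · 11 = 429.
Solve pairwise, accumulating the modulus:
  Start with x ≡ 2 (mod 13).
  Combine with x ≡ 2 (mod 3): since gcd(13, 3) = 1, we get a unique residue mod 39.
    Write x = 2 + 13·t and substitute into x ≡ 2 (mod 3): 13·t ≡ 2 − 2 = 0 (mod 3).
    Reduce coefficients mod 3: 1·t ≡ 0 (mod 3).
    So t ≡ 0 (mod 3).
    Then x = 2 + 13·0 = 2, valid modulo lcm(13, 3) = 39: x ≡ 2 (mod 39).
  Combine with x ≡ 0 (mod 11): since gcd(39, 11) = 1, we get a unique residue mod 429.
    Write x = 2 + 39·t and substitute into x ≡ 0 (mod 11): 39·t ≡ 0 − 2 = -2 (mod 11).
    Reduce coefficients mod 11: 6·t ≡ 9 (mod 11).
    The inverse of 6 mod 11 is 2 (since 6·2 = 12 = 1·11 + 1), so t ≡ 2·9 = 18 ≡ 7 (mod 11).
    Then x = 2 + 39·7 = 275, valid modulo lcm(39, 11) = 429: x ≡ 275 (mod 429).
Verify: 275 mod 13 = 2 ✓, 275 mod 3 = 2 ✓, 275 mod 11 = 0 ✓.

x ≡ 275 (mod 429).


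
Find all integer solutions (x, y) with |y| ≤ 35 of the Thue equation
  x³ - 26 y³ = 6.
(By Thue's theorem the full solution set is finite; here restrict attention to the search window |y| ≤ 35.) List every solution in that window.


The equation is x³ - 26y³ = 6. For fixed y, x³ = 26·y³ + 6, so a solution requires the RHS to be a perfect cube.
Strategy: iterate y from -35 to 35, compute RHS = 26·y³ + 6, and check whether it is a (positive or negative) perfect cube.
Check small values of y:
  y = 0: RHS = 6 is not a perfect cube.
  y = 1: RHS = 32 is not a perfect cube.
  y = -1: RHS = -20 is not a perfect cube.
  y = 2: RHS = 214 is not a perfect cube.
  y = -2: RHS = -202 is not a perfect cube.
  y = 3: RHS = 708 is not a perfect cube.
  y = -3: RHS = -696 is not a perfect cube.
Continuing the search up to |y| = 35 finds no solutions either.
No (x, y) in the scanned range satisfies the equation.

No integer solutions with |y| ≤ 35.


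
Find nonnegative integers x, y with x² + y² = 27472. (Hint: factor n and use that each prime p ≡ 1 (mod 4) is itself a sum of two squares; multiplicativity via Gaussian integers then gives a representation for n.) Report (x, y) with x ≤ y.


Step 1: Factor n = 27472 = 2^4 · 17 · 101.
Step 2: Check the mod-4 condition on each prime factor: 2 = 2 (special); 17 ≡ 1 (mod 4), exponent 1; 101 ≡ 1 (mod 4), exponent 1.
All primes ≡ 3 (mod 4) appear to even exponent (or don't appear), so by the two-squares theorem n IS expressible as a sum of two squares.
Step 3: Build a representation. Group n = k² · m with k = 4 and m = 17 · 101 = 1717 (a product of primes ≡ 1 (mod 4)); a representation of m scales to one of n via (k·x)² + (k·y)² = k²(x² + y²). Each prime p ≡ 1 (mod 4) is itself a sum of two squares; find a² by testing p − a² for a perfect square:
  17: 17 − 1² = 16 = 4² ⇒ 17 = 1² + 4².
  101: 101 − 1² = 100 = 10² ⇒ 101 = 1² + 10².
  Combine using the Brahmagupta–Fibonacci identity (a² + b²)(c² + d²) = (ac − bd)² + (ad + bc)² = (ac + bd)² + (ad − bc)²:
  17 · 101 = 1717: from (1² + 4²)(1² + 10²), take (1·1 − 4·10, 1·10 + 4·1) = (1 − 40, 10 + 4) = (-39, 14); dropping signs (only squares matter) gives (39, 14); check 39² + 14² = 1521 + 196 = 1717 ✓.
  Scale by k = 4: (4·39, 4·14) = (156, 56).
Step 4: Order so x ≤ y and verify: 56² + 156² = 3136 + 24336 = 27472 = n. ✓

n = 27472 = 56² + 156² (one valid representation with x ≤ y).


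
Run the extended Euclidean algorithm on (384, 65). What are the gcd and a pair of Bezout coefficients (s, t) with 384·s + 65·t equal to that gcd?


Euclidean algorithm on (384, 65) — divide until remainder is 0:
  384 = 5 · 65 + 59
  65 = 1 · 59 + 6
  59 = 9 · 6 + 5
  6 = 1 · 5 + 1
  5 = 5 · 1 + 0
gcd(384, 65) = 1.
Track Bezout coefficients alongside the remainders: start with r₀ = 384 = a·1 + b·0 (s = 1, t = 0) and r₁ = 65 = a·0 + b·1 (s = 0, t = 1); each new remainder r_{k+1} = r_{k-1} − q_k·r_k inherits s_{k+1} = s_{k-1} − q_k·s_k, t_{k+1} = t_{k-1} − q_k·t_k, so r_k = a·s_k + b·t_k at every step:
  q = 5: r = 59, s = 1 − 5·0 = 1, t = 0 − 5·1 = -5  (check: 384·1 + 65·(-5) = 59)
  q = 1: r = 6, s = 0 − 1·1 = -1, t = 1 − 1·(-5) = 6  (check: 384·(-1) + 65·6 = 6)
  q = 9: r = 5, s = 1 − 9·(-1) = 10, t = -5 − 9·6 = -59  (check: 384·10 + 65·(-59) = 5)
  q = 1: r = 1, s = -1 − 1·10 = -11, t = 6 − 1·(-59) = 65  (check: 384·(-11) + 65·65 = 1)
The row with r = 1 (the gcd) gives the Bezout coefficients s = -11, t = 65.
Result: 384 · (-11) + 65 · (65) = 1.

gcd(384, 65) = 1; s = -11, t = 65 (check: 384·(-11) + 65·65 = 1).


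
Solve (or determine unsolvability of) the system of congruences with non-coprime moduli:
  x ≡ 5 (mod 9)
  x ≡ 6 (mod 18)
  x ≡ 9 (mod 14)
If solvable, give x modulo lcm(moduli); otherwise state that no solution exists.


Moduli 9, 18, 14 are not pairwise coprime, so CRT works modulo lcm(m_i) when all pairwise compatibility conditions hold.
Pairwise compatibility: gcd(m_i, m_j) must divide a_i - a_j for every pair.
Merge one congruence at a time:
  Start: x ≡ 5 (mod 9).
  Combine with x ≡ 6 (mod 18): gcd(9, 18) = 9, and 6 - 5 = 1 is NOT divisible by 9.
    ⇒ system is inconsistent (no integer solution).

No solution (the system is inconsistent).


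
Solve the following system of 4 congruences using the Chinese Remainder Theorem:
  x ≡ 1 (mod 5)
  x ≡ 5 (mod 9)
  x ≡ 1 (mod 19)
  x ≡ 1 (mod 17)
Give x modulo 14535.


Product of moduli M = 5 · 9 · 19 · 17 = 14535.
Merge one congruence at a time:
  Start: x ≡ 1 (mod 5).
  Combine with x ≡ 5 (mod 9); new modulus lcm = 45.
    Write x = 1 + 5·t and substitute into x ≡ 5 (mod 9): 5·t ≡ 5 − 1 = 4 (mod 9).
    The inverse of 5 mod 9 is 2 (since 5·2 = 10 = 1·9 + 1), so t ≡ 2·4 = 8 ≡ 8 (mod 9).
    Then x = 1 + 5·8 = 41, valid modulo lcm(5, 9) = 45: x ≡ 41 (mod 45).
  Combine with x ≡ 1 (mod 19); new modulus lcm = 855.
    Write x = 41 + 45·t and substitute into x ≡ 1 (mod 19): 45·t ≡ 1 − 41 = -40 (mod 19).
    Reduce coefficients mod 19: 7·t ≡ 17 (mod 19).
    The inverse of 7 mod 19 is 11 (since 7·11 = 77 = 4·19 + 1), so t ≡ 11·17 = 187 ≡ 16 (mod 19).
    Then x = 41 + 45·16 = 761, valid modulo lcm(45, 19) = 855: x ≡ 761 (mod 855).
  Combine with x ≡ 1 (mod 17); new modulus lcm = 14535.
    Write x = 761 + 855·t and substitute into x ≡ 1 (mod 17): 855·t ≡ 1 − 761 = -760 (mod 17).
    Reduce coefficients mod 17: 5·t ≡ 5 (mod 17).
    The inverse of 5 mod 17 is 7 (since 5·7 = 35 = 2·17 + 1), so t ≡ 7·5 = 35 ≡ 1 (mod 17).
    Then x = 761 + 855·1 = 1616, valid modulo lcm(855, 17) = 14535: x ≡ 1616 (mod 14535).
Verify against each original: 1616 mod 5 = 1, 1616 mod 9 = 5, 1616 mod 19 = 1, 1616 mod 17 = 1.

x ≡ 1616 (mod 14535).


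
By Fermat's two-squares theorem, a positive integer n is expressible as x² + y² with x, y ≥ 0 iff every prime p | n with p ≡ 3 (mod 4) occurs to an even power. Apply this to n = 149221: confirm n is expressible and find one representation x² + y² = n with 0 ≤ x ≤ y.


Step 1: Factor n = 149221 = 37^2 · 109.
Step 2: Check the mod-4 condition on each prime factor: 37 ≡ 1 (mod 4), exponent 2; 109 ≡ 1 (mod 4), exponent 1.
All primes ≡ 3 (mod 4) appear to even exponent (or don't appear), so by the two-squares theorem n IS expressible as a sum of two squares.
Step 3: Build a representation. Here n = 37 · 37 · 109 is a product of primes ≡ 1 (mod 4). Each prime p ≡ 1 (mod 4) is itself a sum of two squares; find a² by testing p − a² for a perfect square:
  37: 37 − 1² = 36 = 6² ⇒ 37 = 1² + 6².
  109: 109 − 1² = 108, 109 − 2² = 105, 109 − 3² = 100 = 10² ⇒ 109 = 3² + 10².
  Combine using the Brahmagupta–Fibonacci identity (a² + b²)(c² + d²) = (ac − bd)² + (ad + bc)² = (ac + bd)² + (ad − bc)²:
  37 · 37 = 1369: from (1² + 6²)(1² + 6²), take (1·1 − 6·6, 1·6 + 6·1) = (1 − 36, 6 + 6) = (-35, 12); dropping signs (only squares matter) gives (35, 12); check 35² + 12² = 1225 + 144 = 1369 ✓.
  1369 · 109 = 149221: from (35² + 12²)(3² + 10²), take (35·3 − 12·10, 35·10 + 12·3) = (105 − 120, 350 + 36) = (-15, 386); dropping signs (only squares matter) gives (15, 386); check 15² + 386² = 225 + 148996 = 149221 ✓.
Step 4: Order so x ≤ y and verify: 15² + 386² = 225 + 148996 = 149221 = n. ✓

n = 149221 = 15² + 386² (one valid representation with x ≤ y).


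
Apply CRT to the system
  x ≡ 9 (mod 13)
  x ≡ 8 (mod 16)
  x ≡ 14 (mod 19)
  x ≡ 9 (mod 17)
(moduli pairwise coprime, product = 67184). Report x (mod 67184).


Product of moduli M = 13 · 16 · 19 · 17 = 67184.
Merge one congruence at a time:
  Start: x ≡ 9 (mod 13).
  Combine with x ≡ 8 (mod 16); new modulus lcm = 208.
    Write x = 9 + 13·t and substitute into x ≡ 8 (mod 16): 13·t ≡ 8 − 9 = -1 (mod 16).
    Reduce coefficients mod 16: 13·t ≡ 15 (mod 16).
    The inverse of 13 mod 16 is 5 (since 13·5 = 65 = 4·16 + 1), so t ≡ 5·15 = 75 ≡ 11 (mod 16).
    Then x = 9 + 13·11 = 152, valid modulo lcm(13, 16) = 208: x ≡ 152 (mod 208).
  Combine with x ≡ 14 (mod 19); new modulus lcm = 3952.
    Write x = 152 + 208·t and substitute into x ≡ 14 (mod 19): 208·t ≡ 14 − 152 = -138 (mod 19).
    Reduce coefficients mod 19: 18·t ≡ 14 (mod 19).
    The inverse of 18 mod 19 is 18 (since 18·18 = 324 = 17·19 + 1), so t ≡ 18·14 = 252 ≡ 5 (mod 19).
    Then x = 152 + 208·5 = 1192, valid modulo lcm(208, 19) = 3952: x ≡ 1192 (mod 3952).
  Combine with x ≡ 9 (mod 17); new modulus lcm = 67184.
    Write x = 1192 + 3952·t and substitute into x ≡ 9 (mod 17): 3952·t ≡ 9 − 1192 = -1183 (mod 17).
    Reduce coefficients mod 17: 8·t ≡ 7 (mod 17).
    The inverse of 8 mod 17 is 15 (since 8·15 = 120 = 7·17 + 1), so t ≡ 15·7 = 105 ≡ 3 (mod 17).
    Then x = 1192 + 3952·3 = 13048, valid modulo lcm(3952, 17) = 67184: x ≡ 13048 (mod 67184).
Verify against each original: 13048 mod 13 = 9, 13048 mod 16 = 8, 13048 mod 19 = 14, 13048 mod 17 = 9.

x ≡ 13048 (mod 67184).


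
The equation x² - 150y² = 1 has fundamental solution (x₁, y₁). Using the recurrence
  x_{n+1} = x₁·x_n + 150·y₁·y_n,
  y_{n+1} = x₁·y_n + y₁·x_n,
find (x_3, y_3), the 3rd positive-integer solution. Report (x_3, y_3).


Step 1: Find the fundamental solution (x₁, y₁) of x² - 150y² = 1.
  Expand √150 as a continued fraction. a₀ = ⌊√150⌋ = 12; iterate m_{k+1} = d_k·a_k − m_k, d_{k+1} = (150 − m_{k+1}²)/d_k, a_{k+1} = ⌊(a₀ + m_{k+1})/d_{k+1}⌋ (starting m₀ = 0, d₀ = 1), with convergents p_k = a_k·p_{k-1} + p_{k-2}, q_k = a_k·q_{k-1} + q_{k-2} (p₋₁ = 1, q₋₁ = 0):
  k = 0: a₀ = 12; p₀/q₀ = 12/1; p₀² − 150·q₀² = 144 − 150 = -6.
  k = 1: m = 12, d = 6, a = ⌊(12 + 12)/6⌋ = 4; p/q = (4·12 + 1)/(4·1 + 0) = 49/4; p² − 150·q² = 2401 − 2400 = 1.
  The first convergent with p² − 150·q² = 1 gives the fundamental solution (x₁, y₁) = (49, 4).
Step 2: Apply the recurrence (x_{n+1}, y_{n+1}) = (x₁x_n + 150y₁y_n, x₁y_n + y₁x_n) repeatedly.
  From (x_1, y_1) = (49, 4): x_2 = 49·49 + 150·4·4 = 4801; y_2 = 49·4 + 4·49 = 392.
  From (x_2, y_2) = (4801, 392): x_3 = 49·4801 + 150·4·392 = 470449; y_3 = 49·392 + 4·4801 = 38412.
Step 3: Verify x_3² - 150·y_3² = 221322261601 - 221322261600 = 1 (should be 1). ✓

(x_1, y_1) = (49, 4); (x_3, y_3) = (470449, 38412).


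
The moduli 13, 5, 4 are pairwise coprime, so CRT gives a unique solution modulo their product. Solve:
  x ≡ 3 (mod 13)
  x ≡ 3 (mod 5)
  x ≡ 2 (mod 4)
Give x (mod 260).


Moduli 13, 5, 4 are pairwise coprime; by CRT there is a unique solution modulo M = 13 · 5 · 4 = 260.
Solve pairwise, accumulating the modulus:
  Start with x ≡ 3 (mod 13).
  Combine with x ≡ 3 (mod 5): since gcd(13, 5) = 1, we get a unique residue mod 65.
    Write x = 3 + 13·t and substitute into x ≡ 3 (mod 5): 13·t ≡ 3 − 3 = 0 (mod 5).
    Reduce coefficients mod 5: 3·t ≡ 0 (mod 5).
    The inverse of 3 mod 5 is 2 (since 3·2 = 6 = 1·5 + 1), so t ≡ 2·0 = 0 ≡ 0 (mod 5).
    Then x = 3 + 13·0 = 3, valid modulo lcm(13, 5) = 65: x ≡ 3 (mod 65).
  Combine with x ≡ 2 (mod 4): since gcd(65, 4) = 1, we get a unique residue mod 260.
    Write x = 3 + 65·t and substitute into x ≡ 2 (mod 4): 65·t ≡ 2 − 3 = -1 (mod 4).
    Reduce coefficients mod 4: 1·t ≡ 3 (mod 4).
    So t ≡ 3 (mod 4).
    Then x = 3 + 65·3 = 198, valid modulo lcm(65, 4) = 260: x ≡ 198 (mod 260).
Verify: 198 mod 13 = 3 ✓, 198 mod 5 = 3 ✓, 198 mod 4 = 2 ✓.

x ≡ 198 (mod 260).


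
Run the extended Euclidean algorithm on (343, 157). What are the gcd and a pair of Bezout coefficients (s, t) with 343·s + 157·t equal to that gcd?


Euclidean algorithm on (343, 157) — divide until remainder is 0:
  343 = 2 · 157 + 29
  157 = 5 · 29 + 12
  29 = 2 · 12 + 5
  12 = 2 · 5 + 2
  5 = 2 · 2 + 1
  2 = 2 · 1 + 0
gcd(343, 157) = 1.
Track Bezout coefficients alongside the remainders: start with r₀ = 343 = a·1 + b·0 (s = 1, t = 0) and r₁ = 157 = a·0 + b·1 (s = 0, t = 1); each new remainder r_{k+1} = r_{k-1} − q_k·r_k inherits s_{k+1} = s_{k-1} − q_k·s_k, t_{k+1} = t_{k-1} − q_k·t_k, so r_k = a·s_k + b·t_k at every step:
  q = 2: r = 29, s = 1 − 2·0 = 1, t = 0 − 2·1 = -2  (check: 343·1 + 157·(-2) = 29)
  q = 5: r = 12, s = 0 − 5·1 = -5, t = 1 − 5·(-2) = 11  (check: 343·(-5) + 157·11 = 12)
  q = 2: r = 5, s = 1 − 2·(-5) = 11, t = -2 − 2·11 = -24  (check: 343·11 + 157·(-24) = 5)
  q = 2: r = 2, s = -5 − 2·11 = -27, t = 11 − 2·(-24) = 59  (check: 343·(-27) + 157·59 = 2)
  q = 2: r = 1, s = 11 − 2·(-27) = 65, t = -24 − 2·59 = -142  (check: 343·65 + 157·(-142) = 1)
The row with r = 1 (the gcd) gives the Bezout coefficients s = 65, t = -142.
Result: 343 · (65) + 157 · (-142) = 1.

gcd(343, 157) = 1; s = 65, t = -142 (check: 343·65 + 157·(-142) = 1).


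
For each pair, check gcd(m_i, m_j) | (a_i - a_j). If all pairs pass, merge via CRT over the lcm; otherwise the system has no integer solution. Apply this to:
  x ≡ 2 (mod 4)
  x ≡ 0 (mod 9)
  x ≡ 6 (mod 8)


Moduli 4, 9, 8 are not pairwise coprime, so CRT works modulo lcm(m_i) when all pairwise compatibility conditions hold.
Pairwise compatibility: gcd(m_i, m_j) must divide a_i - a_j for every pair.
Merge one congruence at a time:
  Start: x ≡ 2 (mod 4).
  Combine with x ≡ 0 (mod 9): gcd(4, 9) = 1; 0 - 2 = -2, which IS divisible by 1, so compatible.
    Write x = 2 + 4·t and substitute into x ≡ 0 (mod 9): 4·t ≡ 0 − 2 = -2 (mod 9).
    Reduce coefficients mod 9: 4·t ≡ 7 (mod 9).
    The inverse of 4 mod 9 is 7 (since 4·7 = 28 = 3·9 + 1), so t ≡ 7·7 = 49 ≡ 4 (mod 9).
    Then x = 2 + 4·4 = 18, valid modulo lcm(4, 9) = 36: x ≡ 18 (mod 36).
  Combine with x ≡ 6 (mod 8): gcd(36, 8) = 4; 6 - 18 = -12, which IS divisible by 4, so compatible.
    Write x = 18 + 36·t and substitute into x ≡ 6 (mod 8): 36·t ≡ 6 − 18 = -12 (mod 8).
    Divide the congruence (and modulus) by g = 4: 9·t ≡ -3 (mod 2).
    Reduce coefficients mod 2: 1·t ≡ 1 (mod 2).
    So t ≡ 1 (mod 2).
    Then x = 18 + 36·1 = 54, valid modulo lcm(36, 8) = 72: x ≡ 54 (mod 72).
Verify: 54 mod 4 = 2, 54 mod 9 = 0, 54 mod 8 = 6.

x ≡ 54 (mod 72).


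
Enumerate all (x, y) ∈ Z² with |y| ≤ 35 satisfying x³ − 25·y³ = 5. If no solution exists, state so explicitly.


The equation is x³ - 25y³ = 5. For fixed y, x³ = 25·y³ + 5, so a solution requires the RHS to be a perfect cube.
Strategy: iterate y from -35 to 35, compute RHS = 25·y³ + 5, and check whether it is a (positive or negative) perfect cube.
Check small values of y:
  y = 0: RHS = 5 is not a perfect cube.
  y = 1: RHS = 30 is not a perfect cube.
  y = -1: RHS = -20 is not a perfect cube.
  y = 2: RHS = 205 is not a perfect cube.
  y = -2: RHS = -195 is not a perfect cube.
  y = 3: RHS = 680 is not a perfect cube.
  y = -3: RHS = -670 is not a perfect cube.
Continuing the search up to |y| = 35 finds no solutions either.
No (x, y) in the scanned range satisfies the equation.

No integer solutions with |y| ≤ 35.


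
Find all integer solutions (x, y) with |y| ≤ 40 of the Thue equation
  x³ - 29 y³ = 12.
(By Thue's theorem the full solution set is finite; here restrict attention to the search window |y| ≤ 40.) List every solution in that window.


The equation is x³ - 29y³ = 12. For fixed y, x³ = 29·y³ + 12, so a solution requires the RHS to be a perfect cube.
Strategy: iterate y from -40 to 40, compute RHS = 29·y³ + 12, and check whether it is a (positive or negative) perfect cube.
Check small values of y:
  y = 0: RHS = 12 is not a perfect cube.
  y = 1: RHS = 41 is not a perfect cube.
  y = -1: RHS = -17 is not a perfect cube.
  y = 2: RHS = 244 is not a perfect cube.
  y = -2: RHS = -220 is not a perfect cube.
  y = 3: RHS = 795 is not a perfect cube.
  y = -3: RHS = -771 is not a perfect cube.
Continuing the search up to |y| = 40 finds no solutions either.
No (x, y) in the scanned range satisfies the equation.

No integer solutions with |y| ≤ 40.


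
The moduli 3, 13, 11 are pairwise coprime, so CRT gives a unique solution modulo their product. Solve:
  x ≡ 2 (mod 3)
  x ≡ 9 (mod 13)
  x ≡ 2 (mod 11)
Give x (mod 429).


Moduli 3, 13, 11 are pairwise coprime; by CRT there is a unique solution modulo M = 3 · 13 · 11 = 429.
Solve pairwise, accumulating the modulus:
  Start with x ≡ 2 (mod 3).
  Combine with x ≡ 9 (mod 13): since gcd(3, 13) = 1, we get a unique residue mod 39.
    Write x = 2 + 3·t and substitute into x ≡ 9 (mod 13): 3·t ≡ 9 − 2 = 7 (mod 13).
    The inverse of 3 mod 13 is 9 (since 3·9 = 27 = 2·13 + 1), so t ≡ 9·7 = 63 ≡ 11 (mod 13).
    Then x = 2 + 3·11 = 35, valid modulo lcm(3, 13) = 39: x ≡ 35 (mod 39).
  Combine with x ≡ 2 (mod 11): since gcd(39, 11) = 1, we get a unique residue mod 429.
    Write x = 35 + 39·t and substitute into x ≡ 2 (mod 11): 39·t ≡ 2 − 35 = -33 (mod 11).
    Reduce coefficients mod 11: 6·t ≡ 0 (mod 11).
    The inverse of 6 mod 11 is 2 (since 6·2 = 12 = 1·11 + 1), so t ≡ 2·0 = 0 ≡ 0 (mod 11).
    Then x = 35 + 39·0 = 35, valid modulo lcm(39, 11) = 429: x ≡ 35 (mod 429).
Verify: 35 mod 3 = 2 ✓, 35 mod 13 = 9 ✓, 35 mod 11 = 2 ✓.

x ≡ 35 (mod 429).


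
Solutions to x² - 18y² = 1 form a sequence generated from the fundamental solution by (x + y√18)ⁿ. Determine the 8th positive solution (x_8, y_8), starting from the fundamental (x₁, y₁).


Step 1: Find the fundamental solution (x₁, y₁) of x² - 18y² = 1.
  Expand √18 as a continued fraction. a₀ = ⌊√18⌋ = 4; iterate m_{k+1} = d_k·a_k − m_k, d_{k+1} = (18 − m_{k+1}²)/d_k, a_{k+1} = ⌊(a₀ + m_{k+1})/d_{k+1}⌋ (starting m₀ = 0, d₀ = 1), with convergents p_k = a_k·p_{k-1} + p_{k-2}, q_k = a_k·q_{k-1} + q_{k-2} (p₋₁ = 1, q₋₁ = 0):
  k = 0: a₀ = 4; p₀/q₀ = 4/1; p₀² − 18·q₀² = 16 − 18 = -2.
  k = 1: m = 4, d = 2, a = ⌊(4 + 4)/2⌋ = 4; p/q = (4·4 + 1)/(4·1 + 0) = 17/4; p² − 18·q² = 289 − 288 = 1.
  The first convergent with p² − 18·q² = 1 gives the fundamental solution (x₁, y₁) = (17, 4).
Step 2: Apply the recurrence (x_{n+1}, y_{n+1}) = (x₁x_n + 18y₁y_n, x₁y_n + y₁x_n) repeatedly.
  From (x_1, y_1) = (17, 4): x_2 = 17·17 + 18·4·4 = 577; y_2 = 17·4 + 4·17 = 136.
  From (x_2, y_2) = (577, 136): x_3 = 17·577 + 18·4·136 = 19601; y_3 = 17·136 + 4·577 = 4620.
  From (x_3, y_3) = (19601, 4620): x_4 = 17·19601 + 18·4·4620 = 665857; y_4 = 17·4620 + 4·19601 = 156944.
  From (x_4, y_4) = (665857, 156944): x_5 = 17·665857 + 18·4·156944 = 22619537; y_5 = 17·156944 + 4·665857 = 5331476.
  From (x_5, y_5) = (22619537, 5331476): x_6 = 17·22619537 + 18·4·5331476 = 768398401; y_6 = 17·5331476 + 4·22619537 = 181113240.
  From (x_6, y_6) = (768398401, 181113240): x_7 = 17·768398401 + 18·4·181113240 = 26102926097; y_7 = 17·181113240 + 4·768398401 = 6152518684.
  From (x_7, y_7) = (26102926097, 6152518684): x_8 = 17·26102926097 + 18·4·6152518684 = 886731088897; y_8 = 17·6152518684 + 4·26102926097 = 209004522016.
Step 3: Verify x_8² - 18·y_8² = 786292024016459316676609 - 786292024016459316676608 = 1 (should be 1). ✓

(x_1, y_1) = (17, 4); (x_8, y_8) = (886731088897, 209004522016).


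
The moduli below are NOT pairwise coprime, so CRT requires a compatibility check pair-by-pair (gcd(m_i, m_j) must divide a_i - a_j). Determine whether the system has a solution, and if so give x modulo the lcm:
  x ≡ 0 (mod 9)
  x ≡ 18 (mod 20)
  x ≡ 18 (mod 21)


Moduli 9, 20, 21 are not pairwise coprime, so CRT works modulo lcm(m_i) when all pairwise compatibility conditions hold.
Pairwise compatibility: gcd(m_i, m_j) must divide a_i - a_j for every pair.
Merge one congruence at a time:
  Start: x ≡ 0 (mod 9).
  Combine with x ≡ 18 (mod 20): gcd(9, 20) = 1; 18 - 0 = 18, which IS divisible by 1, so compatible.
    Write x = 0 + 9·t and substitute into x ≡ 18 (mod 20): 9·t ≡ 18 − 0 = 18 (mod 20).
    The inverse of 9 mod 20 is 9 (since 9·9 = 81 = 4·20 + 1), so t ≡ 9·18 = 162 ≡ 2 (mod 20).
    Then x = 0 + 9·2 = 18, valid modulo lcm(9, 20) = 180: x ≡ 18 (mod 180).
  Combine with x ≡ 18 (mod 21): gcd(180, 21) = 3; 18 - 18 = 0, which IS divisible by 3, so compatible.
    Write x = 18 + 180·t and substitute into x ≡ 18 (mod 21): 180·t ≡ 18 − 18 = 0 (mod 21).
    Divide the congruence (and modulus) by g = 3: 60·t ≡ 0 (mod 7).
    Reduce coefficients mod 7: 4·t ≡ 0 (mod 7).
    The inverse of 4 mod 7 is 2 (since 4·2 = 8 = 1·7 + 1), so t ≡ 2·0 = 0 ≡ 0 (mod 7).
    Then x = 18 + 180·0 = 18, valid modulo lcm(180, 21) = 1260: x ≡ 18 (mod 1260).
Verify: 18 mod 9 = 0, 18 mod 20 = 18, 18 mod 21 = 18.

x ≡ 18 (mod 1260).


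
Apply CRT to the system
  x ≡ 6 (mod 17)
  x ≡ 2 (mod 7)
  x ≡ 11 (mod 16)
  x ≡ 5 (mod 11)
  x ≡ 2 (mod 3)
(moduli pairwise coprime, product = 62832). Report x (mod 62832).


Product of moduli M = 17 · 7 · 16 · 11 · 3 = 62832.
Merge one congruence at a time:
  Start: x ≡ 6 (mod 17).
  Combine with x ≡ 2 (mod 7); new modulus lcm = 119.
    Write x = 6 + 17·t and substitute into x ≡ 2 (mod 7): 17·t ≡ 2 − 6 = -4 (mod 7).
    Reduce coefficients mod 7: 3·t ≡ 3 (mod 7).
    The inverse of 3 mod 7 is 5 (since 3·5 = 15 = 2·7 + 1), so t ≡ 5·3 = 15 ≡ 1 (mod 7).
    Then x = 6 + 17·1 = 23, valid modulo lcm(17, 7) = 119: x ≡ 23 (mod 119).
  Combine with x ≡ 11 (mod 16); new modulus lcm = 1904.
    Write x = 23 + 119·t and substitute into x ≡ 11 (mod 16): 119·t ≡ 11 − 23 = -12 (mod 16).
    Reduce coefficients mod 16: 7·t ≡ 4 (mod 16).
    The inverse of 7 mod 16 is 7 (since 7·7 = 49 = 3·16 + 1), so t ≡ 7·4 = 28 ≡ 12 (mod 16).
    Then x = 23 + 119·12 = 1451, valid modulo lcm(119, 16) = 1904: x ≡ 1451 (mod 1904).
  Combine with x ≡ 5 (mod 11); new modulus lcm = 20944.
    Write x = 1451 + 1904·t and substitute into x ≡ 5 (mod 11): 1904·t ≡ 5 − 1451 = -1446 (mod 11).
    Reduce coefficients mod 11: 1·t ≡ 6 (mod 11).
    So t ≡ 6 (mod 11).
    Then x = 1451 + 1904·6 = 12875, valid modulo lcm(1904, 11) = 20944: x ≡ 12875 (mod 20944).
  Combine with x ≡ 2 (mod 3); new modulus lcm = 62832.
    Write x = 12875 + 20944·t and substitute into x ≡ 2 (mod 3): 20944·t ≡ 2 − 12875 = -12873 (mod 3).
    Reduce coefficients mod 3: 1·t ≡ 0 (mod 3).
    So t ≡ 0 (mod 3).
    Then x = 12875 + 20944·0 = 12875, valid modulo lcm(20944, 3) = 62832: x ≡ 12875 (mod 62832).
Verify against each original: 12875 mod 17 = 6, 12875 mod 7 = 2, 12875 mod 16 = 11, 12875 mod 11 = 5, 12875 mod 3 = 2.

x ≡ 12875 (mod 62832).


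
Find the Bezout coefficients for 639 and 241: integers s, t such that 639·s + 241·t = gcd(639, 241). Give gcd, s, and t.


Euclidean algorithm on (639, 241) — divide until remainder is 0:
  639 = 2 · 241 + 157
  241 = 1 · 157 + 84
  157 = 1 · 84 + 73
  84 = 1 · 73 + 11
  73 = 6 · 11 + 7
  11 = 1 · 7 + 4
  7 = 1 · 4 + 3
  4 = 1 · 3 + 1
  3 = 3 · 1 + 0
gcd(639, 241) = 1.
Track Bezout coefficients alongside the remainders: start with r₀ = 639 = a·1 + b·0 (s = 1, t = 0) and r₁ = 241 = a·0 + b·1 (s = 0, t = 1); each new remainder r_{k+1} = r_{k-1} − q_k·r_k inherits s_{k+1} = s_{k-1} − q_k·s_k, t_{k+1} = t_{k-1} − q_k·t_k, so r_k = a·s_k + b·t_k at every step:
  q = 2: r = 157, s = 1 − 2·0 = 1, t = 0 − 2·1 = -2  (check: 639·1 + 241·(-2) = 157)
  q = 1: r = 84, s = 0 − 1·1 = -1, t = 1 − 1·(-2) = 3  (check: 639·(-1) + 241·3 = 84)
  q = 1: r = 73, s = 1 − 1·(-1) = 2, t = -2 − 1·3 = -5  (check: 639·2 + 241·(-5) = 73)
  q = 1: r = 11, s = -1 − 1·2 = -3, t = 3 − 1·(-5) = 8  (check: 639·(-3) + 241·8 = 11)
  q = 6: r = 7, s = 2 − 6·(-3) = 20, t = -5 − 6·8 = -53  (check: 639·20 + 241·(-53) = 7)
  q = 1: r = 4, s = -3 − 1·20 = -23, t = 8 − 1·(-53) = 61  (check: 639·(-23) + 241·61 = 4)
  q = 1: r = 3, s = 20 − 1·(-23) = 43, t = -53 − 1·61 = -114  (check: 639·43 + 241·(-114) = 3)
  q = 1: r = 1, s = -23 − 1·43 = -66, t = 61 − 1·(-114) = 175  (check: 639·(-66) + 241·175 = 1)
The row with r = 1 (the gcd) gives the Bezout coefficients s = -66, t = 175.
Result: 639 · (-66) + 241 · (175) = 1.

gcd(639, 241) = 1; s = -66, t = 175 (check: 639·(-66) + 241·175 = 1).


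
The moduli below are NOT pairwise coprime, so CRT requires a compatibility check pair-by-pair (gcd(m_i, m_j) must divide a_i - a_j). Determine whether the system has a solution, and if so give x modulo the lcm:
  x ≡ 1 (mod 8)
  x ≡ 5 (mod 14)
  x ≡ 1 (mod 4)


Moduli 8, 14, 4 are not pairwise coprime, so CRT works modulo lcm(m_i) when all pairwise compatibility conditions hold.
Pairwise compatibility: gcd(m_i, m_j) must divide a_i - a_j for every pair.
Merge one congruence at a time:
  Start: x ≡ 1 (mod 8).
  Combine with x ≡ 5 (mod 14): gcd(8, 14) = 2; 5 - 1 = 4, which IS divisible by 2, so compatible.
    Write x = 1 + 8·t and substitute into x ≡ 5 (mod 14): 8·t ≡ 5 − 1 = 4 (mod 14).
    Divide the congruence (and modulus) by g = 2: 4·t ≡ 2 (mod 7).
    The inverse of 4 mod 7 is 2 (since 4·2 = 8 = 1·7 + 1), so t ≡ 2·2 = 4 ≡ 4 (mod 7).
    Then x = 1 + 8·4 = 33, valid modulo lcm(8, 14) = 56: x ≡ 33 (mod 56).
  Combine with x ≡ 1 (mod 4): gcd(56, 4) = 4; 1 - 33 = -32, which IS divisible by 4, so compatible.
    Write x = 33 + 56·t and substitute into x ≡ 1 (mod 4): 56·t ≡ 1 − 33 = -32 (mod 4).
    Divide the congruence (and modulus) by g = 4: 14·t ≡ -8 (mod 1).
    Modulo 1 every t works; take t = 0.
    Then x = 33 + 56·0 = 33, valid modulo lcm(56, 4) = 56: x ≡ 33 (mod 56).
Verify: 33 mod 8 = 1, 33 mod 14 = 5, 33 mod 4 = 1.

x ≡ 33 (mod 56).


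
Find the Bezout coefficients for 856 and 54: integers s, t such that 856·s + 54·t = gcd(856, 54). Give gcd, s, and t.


Euclidean algorithm on (856, 54) — divide until remainder is 0:
  856 = 15 · 54 + 46
  54 = 1 · 46 + 8
  46 = 5 · 8 + 6
  8 = 1 · 6 + 2
  6 = 3 · 2 + 0
gcd(856, 54) = 2.
Track Bezout coefficients alongside the remainders: start with r₀ = 856 = a·1 + b·0 (s = 1, t = 0) and r₁ = 54 = a·0 + b·1 (s = 0, t = 1); each new remainder r_{k+1} = r_{k-1} − q_k·r_k inherits s_{k+1} = s_{k-1} − q_k·s_k, t_{k+1} = t_{k-1} − q_k·t_k, so r_k = a·s_k + b·t_k at every step:
  q = 15: r = 46, s = 1 − 15·0 = 1, t = 0 − 15·1 = -15  (check: 856·1 + 54·(-15) = 46)
  q = 1: r = 8, s = 0 − 1·1 = -1, t = 1 − 1·(-15) = 16  (check: 856·(-1) + 54·16 = 8)
  q = 5: r = 6, s = 1 − 5·(-1) = 6, t = -15 − 5·16 = -95  (check: 856·6 + 54·(-95) = 6)
  q = 1: r = 2, s = -1 − 1·6 = -7, t = 16 − 1·(-95) = 111  (check: 856·(-7) + 54·111 = 2)
The row with r = 2 (the gcd) gives the Bezout coefficients s = -7, t = 111.
Result: 856 · (-7) + 54 · (111) = 2.

gcd(856, 54) = 2; s = -7, t = 111 (check: 856·(-7) + 54·111 = 2).


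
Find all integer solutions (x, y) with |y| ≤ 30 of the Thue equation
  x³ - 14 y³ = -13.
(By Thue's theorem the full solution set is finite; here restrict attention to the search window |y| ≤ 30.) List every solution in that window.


The equation is x³ - 14y³ = -13. For fixed y, x³ = 14·y³ − 13, so a solution requires the RHS to be a perfect cube.
Strategy: iterate y from -30 to 30, compute RHS = 14·y³ − 13, and check whether it is a (positive or negative) perfect cube.
Check small values of y:
  y = 0: RHS = -13 is not a perfect cube.
  y = 1: RHS = 1 = (1)³ ⇒ x = 1 works.
  y = -1: RHS = -27 = (-3)³ ⇒ x = -3 works.
  y = 2: RHS = 99 is not a perfect cube.
  y = -2: RHS = -125 = (-5)³ ⇒ x = -5 works.
  y = 3: RHS = 365 is not a perfect cube.
  y = -3: RHS = -391 is not a perfect cube.
Continuing the search up to |y| = 30 finds no further solutions beyond those listed.
Collected solutions: (1, 1), (-3, -1), (-5, -2).

Solutions (with |y| ≤ 30): (1, 1), (-3, -1), (-5, -2).


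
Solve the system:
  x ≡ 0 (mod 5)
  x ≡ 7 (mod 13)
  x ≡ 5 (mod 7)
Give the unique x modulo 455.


Moduli 5, 13, 7 are pairwise coprime; by CRT there is a unique solution modulo M = 5 · 13 · 7 = 455.
Solve pairwise, accumulating the modulus:
  Start with x ≡ 0 (mod 5).
  Combine with x ≡ 7 (mod 13): since gcd(5, 13) = 1, we get a unique residue mod 65.
    Write x = 0 + 5·t and substitute into x ≡ 7 (mod 13): 5·t ≡ 7 − 0 = 7 (mod 13).
    The inverse of 5 mod 13 is 8 (since 5·8 = 40 = 3·13 + 1), so t ≡ 8·7 = 56 ≡ 4 (mod 13).
    Then x = 0 + 5·4 = 20, valid modulo lcm(5, 13) = 65: x ≡ 20 (mod 65).
  Combine with x ≡ 5 (mod 7): since gcd(65, 7) = 1, we get a unique residue mod 455.
    Write x = 20 + 65·t and substitute into x ≡ 5 (mod 7): 65·t ≡ 5 − 20 = -15 (mod 7).
    Reduce coefficients mod 7: 2·t ≡ 6 (mod 7).
    The inverse of 2 mod 7 is 4 (since 2·4 = 8 = 1·7 + 1), so t ≡ 4·6 = 24 ≡ 3 (mod 7).
    Then x = 20 + 65·3 = 215, valid modulo lcm(65, 7) = 455: x ≡ 215 (mod 455).
Verify: 215 mod 5 = 0 ✓, 215 mod 13 = 7 ✓, 215 mod 7 = 5 ✓.

x ≡ 215 (mod 455).


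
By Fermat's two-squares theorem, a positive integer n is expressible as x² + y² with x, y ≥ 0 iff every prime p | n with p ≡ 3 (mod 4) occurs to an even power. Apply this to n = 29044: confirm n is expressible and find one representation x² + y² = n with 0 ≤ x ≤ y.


Step 1: Factor n = 29044 = 2^2 · 53 · 137.
Step 2: Check the mod-4 condition on each prime factor: 2 = 2 (special); 53 ≡ 1 (mod 4), exponent 1; 137 ≡ 1 (mod 4), exponent 1.
All primes ≡ 3 (mod 4) appear to even exponent (or don't appear), so by the two-squares theorem n IS expressible as a sum of two squares.
Step 3: Build a representation. Group n = k² · m with k = 2 and m = 53 · 137 = 7261 (a product of primes ≡ 1 (mod 4)); a representation of m scales to one of n via (k·x)² + (k·y)² = k²(x² + y²). Each prime p ≡ 1 (mod 4) is itself a sum of two squares; find a² by testing p − a² for a perfect square:
  53: 53 − 1² = 52, 53 − 2² = 49 = 7² ⇒ 53 = 2² + 7².
  137: 137 − 1² = 136, 137 − 2² = 133, 137 − 3² = 128, 137 − 4² = 121 = 11² ⇒ 137 = 4² + 11².
  Combine using the Brahmagupta–Fibonacci identity (a² + b²)(c² + d²) = (ac − bd)² + (ad + bc)² = (ac + bd)² + (ad − bc)²:
  53 · 137 = 7261: from (2² + 7²)(4² + 11²), take (2·4 − 7·11, 2·11 + 7·4) = (8 − 77, 22 + 28) = (-69, 50); dropping signs (only squares matter) gives (69, 50); check 69² + 50² = 4761 + 2500 = 7261 ✓.
  Scale by k = 2: (2·69, 2·50) = (138, 100).
Step 4: Order so x ≤ y and verify: 100² + 138² = 10000 + 19044 = 29044 = n. ✓

n = 29044 = 100² + 138² (one valid representation with x ≤ y).


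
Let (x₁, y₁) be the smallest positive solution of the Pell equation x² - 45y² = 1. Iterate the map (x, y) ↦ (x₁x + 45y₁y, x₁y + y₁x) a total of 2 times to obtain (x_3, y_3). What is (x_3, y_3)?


Step 1: Find the fundamental solution (x₁, y₁) of x² - 45y² = 1.
  Expand √45 as a continued fraction. a₀ = ⌊√45⌋ = 6; iterate m_{k+1} = d_k·a_k − m_k, d_{k+1} = (45 − m_{k+1}²)/d_k, a_{k+1} = ⌊(a₀ + m_{k+1})/d_{k+1}⌋ (starting m₀ = 0, d₀ = 1), with convergents p_k = a_k·p_{k-1} + p_{k-2}, q_k = a_k·q_{k-1} + q_{k-2} (p₋₁ = 1, q₋₁ = 0):
  k = 0: a₀ = 6; p₀/q₀ = 6/1; p₀² − 45·q₀² = 36 − 45 = -9.
  k = 1: m = 6, d = 9, a = ⌊(6 + 6)/9⌋ = 1; p/q = (1·6 + 1)/(1·1 + 0) = 7/1; p² − 45·q² = 49 − 45 = 4.
  k = 2: m = 3, d = 4, a = ⌊(6 + 3)/4⌋ = 2; p/q = (2·7 + 6)/(2·1 + 1) = 20/3; p² − 45·q² = 400 − 405 = -5.
  k = 3: m = 5, d = 5, a = ⌊(6 + 5)/5⌋ = 2; p/q = (2·20 + 7)/(2·3 + 1) = 47/7; p² − 45·q² = 2209 − 2205 = 4.
  k = 4: m = 5, d = 4, a = ⌊(6 + 5)/4⌋ = 2; p/q = (2·47 + 20)/(2·7 + 3) = 114/17; p² − 45·q² = 12996 − 13005 = -9.
  k = 5: m = 3, d = 9, a = ⌊(6 + 3)/9⌋ = 1; p/q = (1·114 + 47)/(1·17 + 7) = 161/24; p² − 45·q² = 25921 − 25920 = 1.
  The first convergent with p² − 45·q² = 1 gives the fundamental solution (x₁, y₁) = (161, 24).
Step 2: Apply the recurrence (x_{n+1}, y_{n+1}) = (x₁x_n + 45y₁y_n, x₁y_n + y₁x_n) repeatedly.
  From (x_1, y_1) = (161, 24): x_2 = 161·161 + 45·24·24 = 51841; y_2 = 161·24 + 24·161 = 7728.
  From (x_2, y_2) = (51841, 7728): x_3 = 161·51841 + 45·24·7728 = 16692641; y_3 = 161·7728 + 24·51841 = 2488392.
Step 3: Verify x_3² - 45·y_3² = 278644263554881 - 278644263554880 = 1 (should be 1). ✓

(x_1, y_1) = (161, 24); (x_3, y_3) = (16692641, 2488392).


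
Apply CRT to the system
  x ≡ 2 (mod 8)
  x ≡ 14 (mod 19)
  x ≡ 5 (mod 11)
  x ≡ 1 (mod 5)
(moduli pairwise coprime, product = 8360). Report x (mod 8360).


Product of moduli M = 8 · 19 · 11 · 5 = 8360.
Merge one congruence at a time:
  Start: x ≡ 2 (mod 8).
  Combine with x ≡ 14 (mod 19); new modulus lcm = 152.
    Write x = 2 + 8·t and substitute into x ≡ 14 (mod 19): 8·t ≡ 14 − 2 = 12 (mod 19).
    The inverse of 8 mod 19 is 12 (since 8·12 = 96 = 5·19 + 1), so t ≡ 12·12 = 144 ≡ 11 (mod 19).
    Then x = 2 + 8·11 = 90, valid modulo lcm(8, 19) = 152: x ≡ 90 (mod 152).
  Combine with x ≡ 5 (mod 11); new modulus lcm = 1672.
    Write x = 90 + 152·t and substitute into x ≡ 5 (mod 11): 152·t ≡ 5 − 90 = -85 (mod 11).
    Reduce coefficients mod 11: 9·t ≡ 3 (mod 11).
    The inverse of 9 mod 11 is 5 (since 9·5 = 45 = 4·11 + 1), so t ≡ 5·3 = 15 ≡ 4 (mod 11).
    Then x = 90 + 152·4 = 698, valid modulo lcm(152, 11) = 1672: x ≡ 698 (mod 1672).
  Combine with x ≡ 1 (mod 5); new modulus lcm = 8360.
    Write x = 698 + 1672·t and substitute into x ≡ 1 (mod 5): 1672·t ≡ 1 − 698 = -697 (mod 5).
    Reduce coefficients mod 5: 2·t ≡ 3 (mod 5).
    The inverse of 2 mod 5 is 3 (since 2·3 = 6 = 1·5 + 1), so t ≡ 3·3 = 9 ≡ 4 (mod 5).
    Then x = 698 + 1672·4 = 7386, valid modulo lcm(1672, 5) = 8360: x ≡ 7386 (mod 8360).
Verify against each original: 7386 mod 8 = 2, 7386 mod 19 = 14, 7386 mod 11 = 5, 7386 mod 5 = 1.

x ≡ 7386 (mod 8360).


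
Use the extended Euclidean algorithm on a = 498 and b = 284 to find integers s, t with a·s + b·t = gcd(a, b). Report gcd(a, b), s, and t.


Euclidean algorithm on (498, 284) — divide until remainder is 0:
  498 = 1 · 284 + 214
  284 = 1 · 214 + 70
  214 = 3 · 70 + 4
  70 = 17 · 4 + 2
  4 = 2 · 2 + 0
gcd(498, 284) = 2.
Track Bezout coefficients alongside the remainders: start with r₀ = 498 = a·1 + b·0 (s = 1, t = 0) and r₁ = 284 = a·0 + b·1 (s = 0, t = 1); each new remainder r_{k+1} = r_{k-1} − q_k·r_k inherits s_{k+1} = s_{k-1} − q_k·s_k, t_{k+1} = t_{k-1} − q_k·t_k, so r_k = a·s_k + b·t_k at every step:
  q = 1: r = 214, s = 1 − 1·0 = 1, t = 0 − 1·1 = -1  (check: 498·1 + 284·(-1) = 214)
  q = 1: r = 70, s = 0 − 1·1 = -1, t = 1 − 1·(-1) = 2  (check: 498·(-1) + 284·2 = 70)
  q = 3: r = 4, s = 1 − 3·(-1) = 4, t = -1 − 3·2 = -7  (check: 498·4 + 284·(-7) = 4)
  q = 17: r = 2, s = -1 − 17·4 = -69, t = 2 − 17·(-7) = 121  (check: 498·(-69) + 284·121 = 2)
The row with r = 2 (the gcd) gives the Bezout coefficients s = -69, t = 121.
Result: 498 · (-69) + 284 · (121) = 2.

gcd(498, 284) = 2; s = -69, t = 121 (check: 498·(-69) + 284·121 = 2).


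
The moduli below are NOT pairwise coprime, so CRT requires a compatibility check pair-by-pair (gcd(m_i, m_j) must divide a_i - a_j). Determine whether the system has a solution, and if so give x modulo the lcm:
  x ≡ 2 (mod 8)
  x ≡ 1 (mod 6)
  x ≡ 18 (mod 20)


Moduli 8, 6, 20 are not pairwise coprime, so CRT works modulo lcm(m_i) when all pairwise compatibility conditions hold.
Pairwise compatibility: gcd(m_i, m_j) must divide a_i - a_j for every pair.
Merge one congruence at a time:
  Start: x ≡ 2 (mod 8).
  Combine with x ≡ 1 (mod 6): gcd(8, 6) = 2, and 1 - 2 = -1 is NOT divisible by 2.
    ⇒ system is inconsistent (no integer solution).

No solution (the system is inconsistent).


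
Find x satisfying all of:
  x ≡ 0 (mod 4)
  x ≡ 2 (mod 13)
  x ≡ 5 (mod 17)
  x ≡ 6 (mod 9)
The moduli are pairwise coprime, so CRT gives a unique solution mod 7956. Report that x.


Product of moduli M = 4 · 13 · 17 · 9 = 7956.
Merge one congruence at a time:
  Start: x ≡ 0 (mod 4).
  Combine with x ≡ 2 (mod 13); new modulus lcm = 52.
    Write x = 0 + 4·t and substitute into x ≡ 2 (mod 13): 4·t ≡ 2 − 0 = 2 (mod 13).
    The inverse of 4 mod 13 is 10 (since 4·10 = 40 = 3·13 + 1), so t ≡ 10·2 = 20 ≡ 7 (mod 13).
    Then x = 0 + 4·7 = 28, valid modulo lcm(4, 13) = 52: x ≡ 28 (mod 52).
  Combine with x ≡ 5 (mod 17); new modulus lcm = 884.
    Write x = 28 + 52·t and substitute into x ≡ 5 (mod 17): 52·t ≡ 5 − 28 = -23 (mod 17).
    Reduce coefficients mod 17: 1·t ≡ 11 (mod 17).
    So t ≡ 11 (mod 17).
    Then x = 28 + 52·11 = 600, valid modulo lcm(52, 17) = 884: x ≡ 600 (mod 884).
  Combine with x ≡ 6 (mod 9); new modulus lcm = 7956.
    Write x = 600 + 884·t and substitute into x ≡ 6 (mod 9): 884·t ≡ 6 − 600 = -594 (mod 9).
    Reduce coefficients mod 9: 2·t ≡ 0 (mod 9).
    The inverse of 2 mod 9 is 5 (since 2·5 = 10 = 1·9 + 1), so t ≡ 5·0 = 0 ≡ 0 (mod 9).
    Then x = 600 + 884·0 = 600, valid modulo lcm(884, 9) = 7956: x ≡ 600 (mod 7956).
Verify against each original: 600 mod 4 = 0, 600 mod 13 = 2, 600 mod 17 = 5, 600 mod 9 = 6.

x ≡ 600 (mod 7956).


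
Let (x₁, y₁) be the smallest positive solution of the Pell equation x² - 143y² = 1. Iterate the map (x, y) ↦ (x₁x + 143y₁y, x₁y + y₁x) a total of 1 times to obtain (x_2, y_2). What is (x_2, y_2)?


Step 1: Find the fundamental solution (x₁, y₁) of x² - 143y² = 1.
  Expand √143 as a continued fraction. a₀ = ⌊√143⌋ = 11; iterate m_{k+1} = d_k·a_k − m_k, d_{k+1} = (143 − m_{k+1}²)/d_k, a_{k+1} = ⌊(a₀ + m_{k+1})/d_{k+1}⌋ (starting m₀ = 0, d₀ = 1), with convergents p_k = a_k·p_{k-1} + p_{k-2}, q_k = a_k·q_{k-1} + q_{k-2} (p₋₁ = 1, q₋₁ = 0):
  k = 0: a₀ = 11; p₀/q₀ = 11/1; p₀² − 143·q₀² = 121 − 143 = -22.
  k = 1: m = 11, d = 22, a = ⌊(11 + 11)/22⌋ = 1; p/q = (1·11 + 1)/(1·1 + 0) = 12/1; p² − 143·q² = 144 − 143 = 1.
  The first convergent with p² − 143·q² = 1 gives the fundamental solution (x₁, y₁) = (12, 1).
Step 2: Apply the recurrence (x_{n+1}, y_{n+1}) = (x₁x_n + 143y₁y_n, x₁y_n + y₁x_n) repeatedly.
  From (x_1, y_1) = (12, 1): x_2 = 12·12 + 143·1·1 = 287; y_2 = 12·1 + 1·12 = 24.
Step 3: Verify x_2² - 143·y_2² = 82369 - 82368 = 1 (should be 1). ✓

(x_1, y_1) = (12, 1); (x_2, y_2) = (287, 24).


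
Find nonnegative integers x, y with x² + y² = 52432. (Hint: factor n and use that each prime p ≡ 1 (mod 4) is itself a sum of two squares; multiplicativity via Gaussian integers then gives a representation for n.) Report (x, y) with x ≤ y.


Step 1: Factor n = 52432 = 2^4 · 29 · 113.
Step 2: Check the mod-4 condition on each prime factor: 2 = 2 (special); 29 ≡ 1 (mod 4), exponent 1; 113 ≡ 1 (mod 4), exponent 1.
All primes ≡ 3 (mod 4) appear to even exponent (or don't appear), so by the two-squares theorem n IS expressible as a sum of two squares.
Step 3: Build a representation. Group n = k² · m with k = 4 and m = 29 · 113 = 3277 (a product of primes ≡ 1 (mod 4)); a representation of m scales to one of n via (k·x)² + (k·y)² = k²(x² + y²). Each prime p ≡ 1 (mod 4) is itself a sum of two squares; find a² by testing p − a² for a perfect square:
  29: 29 − 1² = 28, 29 − 2² = 25 = 5² ⇒ 29 = 2² + 5².
  113: 113 − 1² = 112, 113 − 2² = 109, 113 − 3² = 104, 113 − 4² = 97, 113 − 5² = 88, 113 − 6² = 77, 113 − 7² = 64 = 8² ⇒ 113 = 7² + 8².
  Combine using the Brahmagupta–Fibonacci identity (a² + b²)(c² + d²) = (ac − bd)² + (ad + bc)² = (ac + bd)² + (ad − bc)²:
  29 · 113 = 3277: from (2² + 5²)(7² + 8²), take (2·7 − 5·8, 2·8 + 5·7) = (14 − 40, 16 + 35) = (-26, 51); dropping signs (only squares matter) gives (26, 51); check 26² + 51² = 676 + 2601 = 3277 ✓.
  Scale by k = 4: (4·26, 4·51) = (104, 204).
Step 4: Order so x ≤ y and verify: 104² + 204² = 10816 + 41616 = 52432 = n. ✓

n = 52432 = 104² + 204² (one valid representation with x ≤ y).
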